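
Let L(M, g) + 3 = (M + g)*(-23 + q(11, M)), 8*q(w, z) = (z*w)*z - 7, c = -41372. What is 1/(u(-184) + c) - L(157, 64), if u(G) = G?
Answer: -311043979639/41556 ≈ -7.4849e+6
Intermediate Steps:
q(w, z) = -7/8 + w*z**2/8 (q(w, z) = ((z*w)*z - 7)/8 = ((w*z)*z - 7)/8 = (w*z**2 - 7)/8 = (-7 + w*z**2)/8 = -7/8 + w*z**2/8)
L(M, g) = -3 + (-191/8 + 11*M**2/8)*(M + g) (L(M, g) = -3 + (M + g)*(-23 + (-7/8 + (1/8)*11*M**2)) = -3 + (M + g)*(-23 + (-7/8 + 11*M**2/8)) = -3 + (M + g)*(-191/8 + 11*M**2/8) = -3 + (-191/8 + 11*M**2/8)*(M + g))
1/(u(-184) + c) - L(157, 64) = 1/(-184 - 41372) - (-3 - 191/8*157 - 191/8*64 + (11/8)*157**3 + (11/8)*64*157**2) = 1/(-41556) - (-3 - 29987/8 - 1528 + (11/8)*3869893 + (11/8)*64*24649) = -1/41556 - (-3 - 29987/8 - 1528 + 42568823/8 + 2169112) = -1/41556 - 1*14969871/2 = -1/41556 - 14969871/2 = -311043979639/41556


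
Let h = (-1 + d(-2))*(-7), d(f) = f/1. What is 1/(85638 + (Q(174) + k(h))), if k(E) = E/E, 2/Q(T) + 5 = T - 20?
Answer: 149/12760213 ≈ 1.1677e-5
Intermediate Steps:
d(f) = f (d(f) = f*1 = f)
h = 21 (h = (-1 - 2)*(-7) = -3*(-7) = 21)
Q(T) = 2/(-25 + T) (Q(T) = 2/(-5 + (T - 20)) = 2/(-5 + (-20 + T)) = 2/(-25 + T))
k(E) = 1
1/(85638 + (Q(174) + k(h))) = 1/(85638 + (2/(-25 + 174) + 1)) = 1/(85638 + (2/149 + 1)) = 1/(85638 + 151/149) = 1/(12760213/149) = 149/12760213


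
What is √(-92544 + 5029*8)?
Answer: 2*I*√13078 ≈ 228.72*I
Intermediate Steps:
√(-92544 + 5029*8) = √(-92544 + 40232) = √(-52312) = 2*I*√13078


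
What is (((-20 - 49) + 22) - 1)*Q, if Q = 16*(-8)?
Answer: 6144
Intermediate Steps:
Q = -128
(((-20 - 49) + 22) - 1)*Q = (((-20 - 49) + 22) - 1)*(-128) = ((-69 + 22) - 1)*(-128) = (-47 - 1)*(-128) = -48*(-128) = 6144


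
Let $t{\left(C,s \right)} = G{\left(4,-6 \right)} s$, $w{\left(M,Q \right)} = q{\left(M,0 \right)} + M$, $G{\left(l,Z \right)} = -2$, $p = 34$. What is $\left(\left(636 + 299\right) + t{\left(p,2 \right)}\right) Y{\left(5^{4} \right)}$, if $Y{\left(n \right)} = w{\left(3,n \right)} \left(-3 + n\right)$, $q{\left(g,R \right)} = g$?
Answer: $3474492$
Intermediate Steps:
$w{\left(M,Q \right)} = 2 M$ ($w{\left(M,Q \right)} = M + M = 2 M$)
$t{\left(C,s \right)} = - 2 s$
$Y{\left(n \right)} = -18 + 6 n$ ($Y{\left(n \right)} = 2 \cdot 3 \left(-3 + n\right) = 6 \left(-3 + n\right) = -18 + 6 n$)
$\left(\left(636 + 299\right) + t{\left(p,2 \right)}\right) Y{\left(5^{4} \right)} = \left(\left(636 + 299\right) - 4\right) \left(-18 + 6 \cdot 5^{4}\right) = \left(935 - 4\right) \left(-18 + 6 \cdot 625\right) = 931 \left(-18 + 3750\right) = 931 \cdot 3732 = 3474492$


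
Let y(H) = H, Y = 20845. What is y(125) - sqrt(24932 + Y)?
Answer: 125 - sqrt(45777) ≈ -88.956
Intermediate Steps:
y(125) - sqrt(24932 + Y) = 125 - sqrt(24932 + 20845) = 125 - sqrt(45777)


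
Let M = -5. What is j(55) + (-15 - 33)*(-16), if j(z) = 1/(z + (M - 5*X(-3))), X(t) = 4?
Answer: 23041/30 ≈ 768.03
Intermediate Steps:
j(z) = 1/(-25 + z) (j(z) = 1/(z + (-5 - 5*4)) = 1/(z + (-5 - 20)) = 1/(z - 25) = 1/(-25 + z))
j(55) + (-15 - 33)*(-16) = 1/(-25 + 55) + (-15 - 33)*(-16) = 1/30 - 48*(-16) = 1/30 + 768 = 23041/30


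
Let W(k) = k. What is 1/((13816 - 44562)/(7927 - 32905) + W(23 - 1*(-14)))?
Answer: 12489/477466 ≈ 0.026157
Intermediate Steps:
1/((13816 - 44562)/(7927 - 32905) + W(23 - 1*(-14))) = 1/((13816 - 44562)/(7927 - 32905) + (23 - 1*(-14))) = 1/(-30746/(-24978) + (23 + 14)) = 1/(-30746*(-1/24978) + 37) = 1/(15373/12489 + 37) = 1/(477466/12489) = 12489/477466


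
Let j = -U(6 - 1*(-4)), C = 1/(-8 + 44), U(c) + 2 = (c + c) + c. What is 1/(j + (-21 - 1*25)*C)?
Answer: -18/527 ≈ -0.034156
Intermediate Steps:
U(c) = -2 + 3*c (U(c) = -2 + ((c + c) + c) = -2 + (2*c + c) = -2 + 3*c)
C = 1/36 ≈ 0.027778
j = -28 (j = -(-2 + 3*(6 - 1*(-4))) = -(-2 + 3*(6 + 4)) = -(-2 + 3*10) = -(-2 + 30) = -1*28 = -28)
1/(j + (-21 - 1*25)*C) = 1/(-28 + (-21 - 1*25)*(1/36)) = 1/(-28 + (-21 - 25)*(1/36)) = 1/(-28 - 46*1/36) = 1/(-28 - 23/18) = 1/(-527/18) = -18/527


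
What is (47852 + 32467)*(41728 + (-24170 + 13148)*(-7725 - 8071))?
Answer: 13987171531560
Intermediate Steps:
(47852 + 32467)*(41728 + (-24170 + 13148)*(-7725 - 8071)) = 80319*(41728 - 11022*(-15796)) = 80319*(41728 + 174103512) = 80319*174145240 = 13987171531560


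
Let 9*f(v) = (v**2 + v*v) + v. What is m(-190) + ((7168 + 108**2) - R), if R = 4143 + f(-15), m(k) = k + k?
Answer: 42782/3 ≈ 14261.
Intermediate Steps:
f(v) = v/9 + 2*v**2/9 (f(v) = ((v**2 + v*v) + v)/9 = ((v**2 + v**2) + v)/9 = (2*v**2 + v)/9 = (v + 2*v**2)/9 = v/9 + 2*v**2/9)
m(k) = 2*k
R = 12574/3 (R = 4143 + (1/9)*(-15)*(1 + 2*(-15)) = 4143 + (1/9)*(-15)*(1 - 30) = 4143 + (1/9)*(-15)*(-29) = 4143 + 145/3 = 12574/3 ≈ 4191.3)
m(-190) + ((7168 + 108**2) - R) = 2*(-190) + ((7168 + 108**2) - 1*12574/3) = -380 + ((7168 + 11664) - 12574/3) = -380 + (18832 - 12574/3) = -380 + 43922/3 = 42782/3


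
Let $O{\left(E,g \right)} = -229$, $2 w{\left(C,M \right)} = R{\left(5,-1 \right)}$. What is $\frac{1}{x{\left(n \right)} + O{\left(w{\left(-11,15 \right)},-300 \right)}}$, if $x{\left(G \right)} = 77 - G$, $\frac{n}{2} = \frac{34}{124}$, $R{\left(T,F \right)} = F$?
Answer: $- \frac{31}{4729} \approx -0.0065553$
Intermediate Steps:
$w{\left(C,M \right)} = - \frac{1}{2}$ ($w{\left(C,M \right)} = \frac{1}{2} \left(-1\right) = - \frac{1}{2}$)
$n = \frac{17}{31}$ ($n = 2 \cdot \frac{34}{124} = 2 \cdot 34 \cdot \frac{1}{124} = 2 \cdot \frac{17}{62} = \frac{17}{31} \approx 0.54839$)
$\frac{1}{x{\left(n \right)} + O{\left(w{\left(-11,15 \right)},-300 \right)}} = \frac{1}{\left(77 - \frac{17}{31}\right) - 229} = \frac{1}{\frac{2370}{31} - 229} = \frac{1}{- \frac{4729}{31}} = - \frac{31}{4729}$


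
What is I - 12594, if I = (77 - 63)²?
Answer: -12398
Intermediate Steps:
I = 196 (I = 14² = 196)
I - 12594 = 196 - 12594 = -12398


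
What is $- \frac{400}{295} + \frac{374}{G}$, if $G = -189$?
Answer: $- \frac{37186}{11151} \approx -3.3348$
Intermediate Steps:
$- \frac{400}{295} + \frac{374}{G} = - \frac{400}{295} + \frac{374}{-189} = \left(-400\right) \frac{1}{295} + 374 \left(- \frac{1}{189}\right) = - \frac{80}{59} - \frac{374}{189} = - \frac{37186}{11151}$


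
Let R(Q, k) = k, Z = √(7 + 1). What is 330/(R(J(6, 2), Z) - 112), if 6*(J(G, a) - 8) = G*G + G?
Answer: -4620/1567 - 165*√2/3134 ≈ -3.0228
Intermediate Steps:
J(G, a) = 8 + G/6 + G²/6 (J(G, a) = 8 + (G*G + G)/6 = 8 + (G² + G)/6 = 8 + (G + G²)/6 = 8 + (G/6 + G²/6) = 8 + G/6 + G²/6)
Z = 2*√2 (Z = √8 = 2*√2 ≈ 2.8284)
330/(R(J(6, 2), Z) - 112) = 330/(2*√2 - 112) = 330/(-112 + 2*√2)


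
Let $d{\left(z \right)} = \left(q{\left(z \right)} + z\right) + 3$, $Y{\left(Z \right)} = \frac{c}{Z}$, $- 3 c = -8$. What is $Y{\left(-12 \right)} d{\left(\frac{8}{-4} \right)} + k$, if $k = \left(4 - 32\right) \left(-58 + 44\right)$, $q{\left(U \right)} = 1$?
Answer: $\frac{3524}{9} \approx 391.56$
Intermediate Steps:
$c = \frac{8}{3}$ ($c = \left(- \frac{1}{3}\right) \left(-8\right) = \frac{8}{3} \approx 2.6667$)
$Y{\left(Z \right)} = \frac{8}{3 Z}$
$d{\left(z \right)} = 4 + z$ ($d{\left(z \right)} = \left(1 + z\right) + 3 = 4 + z$)
$k = 392$ ($k = \left(-28\right) \left(-14\right) = 392$)
$Y{\left(-12 \right)} d{\left(\frac{8}{-4} \right)} + k = \frac{8}{3 \left(-12\right)} \left(4 + \frac{8}{-4}\right) + 392 = \frac{8}{3} \left(- \frac{1}{12}\right) \left(4 + 8 \left(- \frac{1}{4}\right)\right) + 392 = - \frac{2 \left(4 - 2\right)}{9} + 392 = \left(- \frac{2}{9}\right) 2 + 392 = - \frac{4}{9} + 392 = \frac{3524}{9}$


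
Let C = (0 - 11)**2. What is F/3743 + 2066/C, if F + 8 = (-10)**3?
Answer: 7611070/452903 ≈ 16.805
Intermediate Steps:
F = -1008 (F = -8 + (-10)**3 = -8 - 1000 = -1008)
C = 121 (C = (-11)**2 = 121)
F/3743 + 2066/C = -1008/3743 + 2066/121 = 7611070/452903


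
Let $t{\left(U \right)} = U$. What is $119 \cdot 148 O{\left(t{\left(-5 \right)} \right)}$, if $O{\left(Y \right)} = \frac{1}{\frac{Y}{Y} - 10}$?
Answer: $- \frac{17612}{9} \approx -1956.9$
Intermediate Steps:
$O{\left(Y \right)} = - \frac{1}{9}$ ($O{\left(Y \right)} = \frac{1}{1 - 10} = \frac{1}{-9} = - \frac{1}{9}$)
$119 \cdot 148 O{\left(t{\left(-5 \right)} \right)} = 119 \cdot 148 \left(- \frac{1}{9}\right) = 17612 \left(- \frac{1}{9}\right) = - \frac{17612}{9}$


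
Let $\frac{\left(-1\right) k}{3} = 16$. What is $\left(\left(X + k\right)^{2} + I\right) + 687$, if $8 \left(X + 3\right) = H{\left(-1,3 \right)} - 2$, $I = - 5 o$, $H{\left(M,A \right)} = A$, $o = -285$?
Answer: $\frac{300817}{64} \approx 4700.3$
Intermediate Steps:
$I = 1425$ ($I = \left(-5\right) \left(-285\right) = 1425$)
$k = -48$ ($k = \left(-3\right) 16 = -48$)
$X = - \frac{23}{8}$ ($X = -3 + \frac{3 - 2}{8} = -3 + \frac{1}{8} \cdot 1 = -3 + \frac{1}{8} = - \frac{23}{8} \approx -2.875$)
$\left(\left(X + k\right)^{2} + I\right) + 687 = \left(\left(- \frac{23}{8} - 48\right)^{2} + 1425\right) + 687 = \left(\left(- \frac{407}{8}\right)^{2} + 1425\right) + 687 = \left(\frac{165649}{64} + 1425\right) + 687 = \frac{256849}{64} + 687 = \frac{300817}{64}$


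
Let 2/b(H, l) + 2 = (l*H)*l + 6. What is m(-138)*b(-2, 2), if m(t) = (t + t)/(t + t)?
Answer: -½ ≈ -0.50000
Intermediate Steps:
b(H, l) = 2/(4 + H*l²) (b(H, l) = 2/(-2 + ((l*H)*l + 6)) = 2/(-2 + ((H*l)*l + 6)) = 2/(-2 + (H*l² + 6)) = 2/(-2 + (6 + H*l²)) = 2/(4 + H*l²))
m(t) = 1 (m(t) = (2*t)/((2*t)) = (2*t)*(1/(2*t)) = 1)
m(-138)*b(-2, 2) = 1*(2/(4 - 2*2²)) = 1*(2/(4 - 2*4)) = 1*(2/(4 - 8)) = 1*(2/(-4)) = 1*(2*(-¼)) = 1*(-½) = -½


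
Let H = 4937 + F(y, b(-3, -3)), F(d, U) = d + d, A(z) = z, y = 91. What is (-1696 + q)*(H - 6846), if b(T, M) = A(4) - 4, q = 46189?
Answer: -76839411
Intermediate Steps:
b(T, M) = 0 (b(T, M) = 4 - 4 = 0)
F(d, U) = 2*d
H = 5119 (H = 4937 + 2*91 = 4937 + 182 = 5119)
(-1696 + q)*(H - 6846) = (-1696 + 46189)*(5119 - 6846) = 44493*(-1727) = -76839411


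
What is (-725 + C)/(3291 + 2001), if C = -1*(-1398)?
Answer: 673/5292 ≈ 0.12717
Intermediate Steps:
C = 1398
(-725 + C)/(3291 + 2001) = (-725 + 1398)/(3291 + 2001) = 673/5292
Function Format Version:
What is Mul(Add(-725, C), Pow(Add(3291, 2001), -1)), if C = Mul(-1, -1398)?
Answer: Rational(673, 5292) ≈ 0.12717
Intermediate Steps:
C = 1398
Mul(Add(-725, C), Pow(Add(3291, 2001), -1)) = Mul(Add(-725, 1398), Pow(Add(3291, 2001), -1)) = Mul(673, Pow(5292, -1)) = Mul(673, Rational(1, 5292)) = Rational(673, 5292)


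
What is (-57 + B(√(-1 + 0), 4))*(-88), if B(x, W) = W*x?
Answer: 5016 - 352*I ≈ 5016.0 - 352.0*I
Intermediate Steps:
(-57 + B(√(-1 + 0), 4))*(-88) = (-57 + 4*√(-1 + 0))*(-88) = (-57 + 4*√(-1))*(-88) = (-57 + 4*I)*(-88) = 5016 - 352*I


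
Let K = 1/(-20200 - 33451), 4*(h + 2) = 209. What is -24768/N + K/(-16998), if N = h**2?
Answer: -40155409417847/4093787084322 ≈ -9.8089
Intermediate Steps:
h = 201/4 (h = -2 + (1/4)*209 = -2 + 209/4 = 201/4 ≈ 50.250)
N = 40401/16 (N = (201/4)**2 = 40401/16 ≈ 2525.1)
K = -1/53651 (K = 1/(-53651) = -1/53651 ≈ -1.8639e-5)
-24768/N + K/(-16998) = -24768/40401/16 - 1/53651/(-16998) = -24768*16/40401 - 1/53651*(-1/16998) = -44032/4489 + 1/911959698 = -40155409417847/4093787084322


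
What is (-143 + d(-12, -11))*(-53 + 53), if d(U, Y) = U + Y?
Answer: 0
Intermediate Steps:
(-143 + d(-12, -11))*(-53 + 53) = (-143 + (-12 - 11))*(-53 + 53) = (-143 - 23)*0 = -166*0 = 0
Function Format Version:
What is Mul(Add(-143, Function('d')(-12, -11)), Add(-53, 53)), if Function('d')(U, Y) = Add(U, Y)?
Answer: 0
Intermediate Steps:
Mul(Add(-143, Function('d')(-12, -11)), Add(-53, 53)) = Mul(Add(-143, Add(-12, -11)), Add(-53, 53)) = Mul(Add(-143, -23), 0) = Mul(-166, 0) = 0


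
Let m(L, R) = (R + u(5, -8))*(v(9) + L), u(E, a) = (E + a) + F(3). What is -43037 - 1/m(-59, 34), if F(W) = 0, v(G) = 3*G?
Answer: -42692703/992 ≈ -43037.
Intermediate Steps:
u(E, a) = E + a (u(E, a) = (E + a) + 0 = E + a)
m(L, R) = (-3 + R)*(27 + L) (m(L, R) = (R + (5 - 8))*(3*9 + L) = (R - 3)*(27 + L) = (-3 + R)*(27 + L))
-43037 - 1/m(-59, 34) = -43037 - 1/(-81 - 3*(-59) + 27*34 - 59*34) = -43037 - 1/(-81 + 177 + 918 - 2006) = -43037 - 1/(-992) = -43037 - 1*(-1/992) = -43037 + 1/992 = -42692703/992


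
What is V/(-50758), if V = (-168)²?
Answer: -14112/25379 ≈ -0.55605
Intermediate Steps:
V = 28224
V/(-50758) = 28224/(-50758) = 28224*(-1/50758) = -14112/25379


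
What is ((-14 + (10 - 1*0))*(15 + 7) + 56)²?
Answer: 1024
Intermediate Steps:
((-14 + (10 - 1*0))*(15 + 7) + 56)² = ((-14 + (10 + 0))*22 + 56)² = ((-14 + 10)*22 + 56)² = (-4*22 + 56)² = (-88 + 56)² = (-32)² = 1024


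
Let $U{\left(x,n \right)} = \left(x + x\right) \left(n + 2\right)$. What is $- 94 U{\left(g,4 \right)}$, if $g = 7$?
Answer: $-7896$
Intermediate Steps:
$U{\left(x,n \right)} = 2 x \left(2 + n\right)$
$- 94 U{\left(g,4 \right)} = - 94 \cdot 2 \cdot 7 \left(2 + 4\right) = - 94 \cdot 2 \cdot 7 \cdot 6 = \left(-94\right) 84 = -7896$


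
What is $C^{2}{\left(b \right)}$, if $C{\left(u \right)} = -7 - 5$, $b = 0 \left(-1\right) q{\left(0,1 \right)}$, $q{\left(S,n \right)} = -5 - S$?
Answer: $144$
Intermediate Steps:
$b = 0$ ($b = 0 \left(-1\right) \left(-5 - 0\right) = 0 \left(-5 + 0\right) = 0 \left(-5\right) = 0$)
$C{\left(u \right)} = -12$ ($C{\left(u \right)} = -7 - 5 = -12$)
$C^{2}{\left(b \right)} = \left(-12\right)^{2} = 144$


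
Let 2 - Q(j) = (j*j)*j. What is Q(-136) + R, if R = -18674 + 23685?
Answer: 2520469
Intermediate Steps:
R = 5011
Q(j) = 2 - j³ (Q(j) = 2 - j*j*j = 2 - j²*j = 2 - j³)
Q(-136) + R = (2 - 1*(-136)³) + 5011 = (2 - 1*(-2515456)) + 5011 = (2 + 2515456) + 5011 = 2515458 + 5011 = 2520469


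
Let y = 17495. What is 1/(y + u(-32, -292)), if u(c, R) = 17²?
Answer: 1/17784 ≈ 5.6230e-5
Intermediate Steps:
u(c, R) = 289
1/(y + u(-32, -292)) = 1/(17495 + 289) = 1/17784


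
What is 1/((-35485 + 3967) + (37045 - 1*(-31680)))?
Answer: 1/37207 ≈ 2.6877e-5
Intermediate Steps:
1/((-35485 + 3967) + (37045 - 1*(-31680))) = 1/(-31518 + (37045 + 31680)) = 1/(-31518 + 68725) = 1/37207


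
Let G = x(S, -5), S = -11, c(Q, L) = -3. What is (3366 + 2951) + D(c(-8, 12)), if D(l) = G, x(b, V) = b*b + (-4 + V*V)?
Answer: 6459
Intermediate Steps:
x(b, V) = -4 + V**2 + b**2 (x(b, V) = b**2 + (-4 + V**2) = -4 + V**2 + b**2)
G = 142 (G = -4 + (-5)**2 + (-11)**2 = -4 + 25 + 121 = 142)
D(l) = 142
(3366 + 2951) + D(c(-8, 12)) = (3366 + 2951) + 142 = 6317 + 142 = 6459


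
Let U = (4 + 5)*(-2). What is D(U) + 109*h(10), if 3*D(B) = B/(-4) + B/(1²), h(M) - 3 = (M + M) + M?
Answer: 7185/2 ≈ 3592.5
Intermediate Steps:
h(M) = 3 + 3*M (h(M) = 3 + ((M + M) + M) = 3 + (2*M + M) = 3 + 3*M)
U = -18 (U = 9*(-2) = -18)
D(B) = B/4 (D(B) = (B/(-4) + B/(1²))/3 = (B*(-¼) + B/1)/3 = (-B/4 + B*1)/3 = (-B/4 + B)/3 = (3*B/4)/3 = B/4)
D(U) + 109*h(10) = (¼)*(-18) + 109*(3 + 3*10) = -9/2 + 109*(3 + 30) = -9/2 + 109*33 = -9/2 + 3597 = 7185/2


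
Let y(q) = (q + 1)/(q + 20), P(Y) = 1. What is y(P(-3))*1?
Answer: 2/21 ≈ 0.095238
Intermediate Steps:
y(q) = (1 + q)/(20 + q)
y(P(-3))*1 = ((1 + 1)/(20 + 1))*1 = (2/21)*1 = 2/21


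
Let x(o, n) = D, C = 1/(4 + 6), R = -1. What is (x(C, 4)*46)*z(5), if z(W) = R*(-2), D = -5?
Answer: -460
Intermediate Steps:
C = ⅒ (C = 1/10 = ⅒ ≈ 0.10000)
z(W) = 2 (z(W) = -1*(-2) = 2)
x(o, n) = -5
(x(C, 4)*46)*z(5) = -5*46*2 = -230*2 = -460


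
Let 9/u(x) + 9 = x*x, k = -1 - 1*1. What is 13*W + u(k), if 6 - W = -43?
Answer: 3176/5 ≈ 635.20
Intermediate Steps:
k = -2 (k = -1 - 1 = -2)
W = 49 (W = 6 - 1*(-43) = 6 + 43 = 49)
u(x) = 9/(-9 + x²) (u(x) = 9/(-9 + x*x) = 9/(-9 + x²))
13*W + u(k) = 13*49 + 9/(-9 + (-2)²) = 637 + 9/(-9 + 4) = 637 + 9/(-5) = 637 + 9*(-⅕) = 637 - 9/5 = 3176/5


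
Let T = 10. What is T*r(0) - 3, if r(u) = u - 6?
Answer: -63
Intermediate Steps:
r(u) = -6 + u
T*r(0) - 3 = 10*(-6 + 0) - 3 = 10*(-6) - 3 = -60 - 3 = -63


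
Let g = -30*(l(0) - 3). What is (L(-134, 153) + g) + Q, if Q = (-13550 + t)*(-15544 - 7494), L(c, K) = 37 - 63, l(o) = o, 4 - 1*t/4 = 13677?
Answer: 1572159260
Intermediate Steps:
t = -54692 (t = 16 - 4*13677 = 16 - 54708 = -54692)
L(c, K) = -26
g = 90 (g = -30*(0 - 3) = -30*(-3) = 90)
Q = 1572159196 (Q = (-13550 - 54692)*(-15544 - 7494) = -68242*(-23038) = 1572159196)
(L(-134, 153) + g) + Q = (-26 + 90) + 1572159196 = 64 + 1572159196 = 1572159260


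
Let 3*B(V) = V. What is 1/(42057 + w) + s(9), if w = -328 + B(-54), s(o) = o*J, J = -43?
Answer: -16142156/41711 ≈ -387.00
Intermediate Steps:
B(V) = V/3
s(o) = -43*o (s(o) = o*(-43) = -43*o)
w = -346 (w = -328 + (⅓)*(-54) = -328 - 18 = -346)
1/(42057 + w) + s(9) = 1/(42057 - 346) - 43*9 = 1/41711 - 387 = -16142156/41711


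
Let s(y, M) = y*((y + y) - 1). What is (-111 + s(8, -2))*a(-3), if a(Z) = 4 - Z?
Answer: 63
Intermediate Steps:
s(y, M) = y*(-1 + 2*y) (s(y, M) = y*(2*y - 1) = y*(-1 + 2*y))
(-111 + s(8, -2))*a(-3) = (-111 + 8*(-1 + 2*8))*(4 - 1*(-3)) = (-111 + 8*(-1 + 16))*(4 + 3) = (-111 + 8*15)*7 = (-111 + 120)*7 = 9*7 = 63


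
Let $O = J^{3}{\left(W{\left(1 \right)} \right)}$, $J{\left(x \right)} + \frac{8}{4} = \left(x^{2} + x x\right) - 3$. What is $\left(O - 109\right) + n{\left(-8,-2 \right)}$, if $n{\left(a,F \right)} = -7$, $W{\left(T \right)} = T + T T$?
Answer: $-89$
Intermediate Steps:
$W{\left(T \right)} = T + T^{2}$
$J{\left(x \right)} = -5 + 2 x^{2}$ ($J{\left(x \right)} = -2 - \left(3 - x^{2} - x x\right) = -2 + \left(\left(x^{2} + x^{2}\right) - 3\right) = -2 + \left(2 x^{2} - 3\right) = -2 + \left(-3 + 2 x^{2}\right) = -5 + 2 x^{2}$)
$O = 27$ ($O = \left(-5 + 2 \left(1 \left(1 + 1\right)\right)^{2}\right)^{3} = \left(-5 + 2 \left(1 \cdot 2\right)^{2}\right)^{3} = \left(-5 + 2 \cdot 2^{2}\right)^{3} = \left(-5 + 2 \cdot 4\right)^{3} = \left(-5 + 8\right)^{3} = 3^{3} = 27$)
$\left(O - 109\right) + n{\left(-8,-2 \right)} = \left(27 - 109\right) - 7 = -82 - 7 = -89$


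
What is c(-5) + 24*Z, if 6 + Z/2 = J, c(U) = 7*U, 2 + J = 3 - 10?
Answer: -755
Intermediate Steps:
J = -9 (J = -2 + (3 - 10) = -2 - 7 = -9)
Z = -30 (Z = -12 + 2*(-9) = -12 - 18 = -30)
c(-5) + 24*Z = 7*(-5) + 24*(-30) = -35 - 720 = -755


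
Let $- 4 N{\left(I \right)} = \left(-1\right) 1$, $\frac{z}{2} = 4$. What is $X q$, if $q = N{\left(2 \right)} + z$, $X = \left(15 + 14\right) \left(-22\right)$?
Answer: $- \frac{10527}{2} \approx -5263.5$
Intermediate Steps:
$z = 8$ ($z = 2 \cdot 4 = 8$)
$N{\left(I \right)} = \frac{1}{4}$ ($N{\left(I \right)} = - \frac{\left(-1\right) 1}{4} = \left(- \frac{1}{4}\right) \left(-1\right) = \frac{1}{4}$)
$X = -638$ ($X = 29 \left(-22\right) = -638$)
$q = \frac{33}{4}$ ($q = \frac{1}{4} + 8 = \frac{33}{4} \approx 8.25$)
$X q = \left(-638\right) \frac{33}{4} = - \frac{10527}{2}$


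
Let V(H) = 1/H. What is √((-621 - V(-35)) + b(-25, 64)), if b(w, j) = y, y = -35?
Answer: 3*I*√89285/35 ≈ 25.612*I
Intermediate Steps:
b(w, j) = -35
√((-621 - V(-35)) + b(-25, 64)) = √((-621 - 1/(-35)) - 35) = √((-621 - 1*(-1/35)) - 35) = √((-621 + 1/35) - 35) = √(-21734/35 - 35) = √(-22959/35) = 3*I*√89285/35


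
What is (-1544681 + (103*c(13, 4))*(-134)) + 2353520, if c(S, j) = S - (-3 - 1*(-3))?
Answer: 629413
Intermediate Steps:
c(S, j) = S (c(S, j) = S - (-3 + 3) = S - 1*0 = S + 0 = S)
(-1544681 + (103*c(13, 4))*(-134)) + 2353520 = (-1544681 + (103*13)*(-134)) + 2353520 = (-1544681 + 1339*(-134)) + 2353520 = (-1544681 - 179426) + 2353520 = -1724107 + 2353520 = 629413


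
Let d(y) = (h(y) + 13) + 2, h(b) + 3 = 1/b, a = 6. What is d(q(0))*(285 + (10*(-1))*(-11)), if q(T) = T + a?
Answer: 28835/6 ≈ 4805.8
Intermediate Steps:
q(T) = 6 + T (q(T) = T + 6 = 6 + T)
h(b) = -3 + 1/b
d(y) = 12 + 1/y (d(y) = ((-3 + 1/y) + 13) + 2 = (10 + 1/y) + 2 = 12 + 1/y)
d(q(0))*(285 + (10*(-1))*(-11)) = (12 + 1/(6 + 0))*(285 + (10*(-1))*(-11)) = (12 + 1/6)*(285 - 10*(-11)) = (12 + ⅙)*(285 + 110) = (73/6)*395 = 28835/6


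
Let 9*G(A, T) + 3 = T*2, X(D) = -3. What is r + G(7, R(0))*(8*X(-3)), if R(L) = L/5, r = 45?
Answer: 53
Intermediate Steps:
R(L) = L/5 (R(L) = L*(⅕) = L/5)
G(A, T) = -⅓ + 2*T/9 (G(A, T) = -⅓ + (T*2)/9 = -⅓ + (2*T)/9 = -⅓ + 2*T/9)
r + G(7, R(0))*(8*X(-3)) = 45 + (-⅓ + 2*((⅕)*0)/9)*(8*(-3)) = 45 + (-⅓ + (2/9)*0)*(-24) = 45 + (-⅓ + 0)*(-24) = 45 - ⅓*(-24) = 45 + 8 = 53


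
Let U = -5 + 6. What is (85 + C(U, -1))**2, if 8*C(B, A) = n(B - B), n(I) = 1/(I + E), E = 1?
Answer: 463761/64 ≈ 7246.3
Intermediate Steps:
U = 1
n(I) = 1/(1 + I) (n(I) = 1/(I + 1) = 1/(1 + I))
C(B, A) = 1/8 (C(B, A) = 1/(8*(1 + (B - B))) = 1/(8*(1 + 0)) = (1/8)/1 = (1/8)*1 = 1/8)
(85 + C(U, -1))**2 = (85 + 1/8)**2 = (681/8)**2 = 463761/64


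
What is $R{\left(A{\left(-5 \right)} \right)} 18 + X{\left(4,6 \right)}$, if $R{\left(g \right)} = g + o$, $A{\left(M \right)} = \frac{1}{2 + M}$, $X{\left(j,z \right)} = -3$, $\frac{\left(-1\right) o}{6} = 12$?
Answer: $-1305$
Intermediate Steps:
$o = -72$ ($o = \left(-6\right) 12 = -72$)
$R{\left(g \right)} = -72 + g$ ($R{\left(g \right)} = g - 72 = -72 + g$)
$R{\left(A{\left(-5 \right)} \right)} 18 + X{\left(4,6 \right)} = \left(-72 + \frac{1}{2 - 5}\right) 18 - 3 = \left(-72 + \frac{1}{-3}\right) 18 - 3 = \left(-72 - \frac{1}{3}\right) 18 - 3 = \left(- \frac{217}{3}\right) 18 - 3 = -1302 - 3 = -1305$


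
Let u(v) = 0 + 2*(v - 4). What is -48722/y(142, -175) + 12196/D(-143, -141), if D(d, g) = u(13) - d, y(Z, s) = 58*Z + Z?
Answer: 47166923/674429 ≈ 69.936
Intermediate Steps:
u(v) = -8 + 2*v (u(v) = 0 + 2*(-4 + v) = 0 + (-8 + 2*v) = -8 + 2*v)
y(Z, s) = 59*Z
D(d, g) = 18 - d (D(d, g) = (-8 + 2*13) - d = (-8 + 26) - d = 18 - d)
-48722/y(142, -175) + 12196/D(-143, -141) = -48722/(59*142) + 12196/(18 - 1*(-143)) = -48722/8378 + 12196/(18 + 143) = -48722*1/8378 + 12196/161 = -24361/4189 + 12196*(1/161) = -24361/4189 + 12196/161 = 47166923/674429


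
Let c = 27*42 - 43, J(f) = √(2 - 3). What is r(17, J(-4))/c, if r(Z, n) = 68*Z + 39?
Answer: 1195/1091 ≈ 1.0953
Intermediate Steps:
J(f) = I (J(f) = √(-1) = I)
r(Z, n) = 39 + 68*Z
c = 1091 (c = 1134 - 43 = 1091)
r(17, J(-4))/c = (39 + 68*17)/1091 = (39 + 1156)*(1/1091) = 1195*(1/1091) = 1195/1091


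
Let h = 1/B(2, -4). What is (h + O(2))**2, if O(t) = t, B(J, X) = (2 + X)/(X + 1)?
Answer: 49/4 ≈ 12.250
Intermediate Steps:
B(J, X) = (2 + X)/(1 + X)
h = 3/2 (h = 1/((2 - 4)/(1 - 4)) = 1/(-2/(-3)) = 1/(-1/3*(-2)) = 1/(2/3) = 3/2 ≈ 1.5000)
(h + O(2))**2 = (3/2 + 2)**2 = (7/2)**2 = 49/4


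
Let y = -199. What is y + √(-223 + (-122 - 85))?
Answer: -199 + I*√430 ≈ -199.0 + 20.736*I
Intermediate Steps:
y + √(-223 + (-122 - 85)) = -199 + √(-223 + (-122 - 85)) = -199 + √(-223 - 207) = -199 + √(-430) = -199 + I*√430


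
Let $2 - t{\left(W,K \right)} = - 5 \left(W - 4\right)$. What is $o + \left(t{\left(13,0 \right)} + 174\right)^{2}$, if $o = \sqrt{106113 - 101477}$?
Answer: $48841 + 2 \sqrt{1159} \approx 48909.0$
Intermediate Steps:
$t{\left(W,K \right)} = -18 + 5 W$ ($t{\left(W,K \right)} = 2 - - 5 \left(W - 4\right) = 2 - - 5 \left(-4 + W\right) = 2 - \left(20 - 5 W\right) = 2 + \left(-20 + 5 W\right) = -18 + 5 W$)
$o = 2 \sqrt{1159}$ ($o = \sqrt{4636} = 2 \sqrt{1159} \approx 68.088$)
$o + \left(t{\left(13,0 \right)} + 174\right)^{2} = 2 \sqrt{1159} + \left(\left(-18 + 5 \cdot 13\right) + 174\right)^{2} = 2 \sqrt{1159} + \left(\left(-18 + 65\right) + 174\right)^{2} = 2 \sqrt{1159} + \left(47 + 174\right)^{2} = 2 \sqrt{1159} + 221^{2} = 2 \sqrt{1159} + 48841 = 48841 + 2 \sqrt{1159}$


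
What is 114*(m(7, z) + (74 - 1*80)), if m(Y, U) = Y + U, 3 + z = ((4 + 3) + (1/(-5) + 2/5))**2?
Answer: 142044/25 ≈ 5681.8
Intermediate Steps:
z = 1221/25 (z = -3 + ((4 + 3) + (1/(-5) + 2/5))**2 = -3 + (7 + (1*(-1/5) + 2*(1/5)))**2 = -3 + (7 + (-1/5 + 2/5))**2 = -3 + (7 + 1/5)**2 = -3 + (36/5)**2 = -3 + 1296/25 = 1221/25 ≈ 48.840)
m(Y, U) = U + Y
114*(m(7, z) + (74 - 1*80)) = 114*((1221/25 + 7) + (74 - 1*80)) = 114*(1396/25 + (74 - 80)) = 114*(1396/25 - 6) = 114*(1246/25) = 142044/25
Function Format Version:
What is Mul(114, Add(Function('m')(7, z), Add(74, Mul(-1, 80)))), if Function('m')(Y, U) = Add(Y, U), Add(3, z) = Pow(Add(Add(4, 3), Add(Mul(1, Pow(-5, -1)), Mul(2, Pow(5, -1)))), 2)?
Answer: Rational(142044, 25) ≈ 5681.8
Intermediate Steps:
z = Rational(1221, 25) (z = Add(-3, Pow(Add(Add(4, 3), Add(Mul(1, Pow(-5, -1)), Mul(2, Pow(5, -1)))), 2)) = Add(-3, Pow(Add(7, Add(Mul(1, Rational(-1, 5)), Mul(2, Rational(1, 5)))), 2)) = Add(-3, Pow(Add(7, Add(Rational(-1, 5), Rational(2, 5))), 2)) = Add(-3, Pow(Add(7, Rational(1, 5)), 2)) = Add(-3, Pow(Rational(36, 5), 2)) = Add(-3, Rational(1296, 25)) = Rational(1221, 25) ≈ 48.840)
Function('m')(Y, U) = Add(U, Y)
Mul(114, Add(Function('m')(7, z), Add(74, Mul(-1, 80)))) = Mul(114, Add(Add(Rational(1221, 25), 7), Add(74, Mul(-1, 80)))) = Mul(114, Add(Rational(1396, 25), Add(74, -80))) = Mul(114, Add(Rational(1396, 25), -6)) = Mul(114, Rational(1246, 25)) = Rational(142044, 25)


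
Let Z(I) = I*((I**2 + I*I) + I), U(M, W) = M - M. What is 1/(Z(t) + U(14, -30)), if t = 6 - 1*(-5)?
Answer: 1/2783 ≈ 0.00035932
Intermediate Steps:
U(M, W) = 0
t = 11 (t = 6 + 5 = 11)
Z(I) = I*(I + 2*I**2) (Z(I) = I*((I**2 + I**2) + I) = I*(2*I**2 + I) = I*(I + 2*I**2))
1/(Z(t) + U(14, -30)) = 1/(11**2*(1 + 2*11) + 0) = 1/(121*(1 + 22) + 0) = 1/(121*23 + 0) = 1/(2783 + 0) = 1/2783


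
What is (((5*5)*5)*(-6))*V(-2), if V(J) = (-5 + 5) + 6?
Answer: -4500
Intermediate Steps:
V(J) = 6 (V(J) = 0 + 6 = 6)
(((5*5)*5)*(-6))*V(-2) = (((5*5)*5)*(-6))*6 = ((25*5)*(-6))*6 = (125*(-6))*6 = -750*6 = -4500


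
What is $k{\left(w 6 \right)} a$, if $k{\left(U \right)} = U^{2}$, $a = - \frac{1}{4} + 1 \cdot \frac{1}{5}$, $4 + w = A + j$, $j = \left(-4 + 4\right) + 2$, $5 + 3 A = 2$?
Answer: $- \frac{81}{5} \approx -16.2$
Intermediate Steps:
$A = -1$ ($A = - \frac{5}{3} + \frac{1}{3} \cdot 2 = - \frac{5}{3} + \frac{2}{3} = -1$)
$j = 2$ ($j = 0 + 2 = 2$)
$w = -3$ ($w = -4 + \left(-1 + 2\right) = -4 + 1 = -3$)
$a = - \frac{1}{20}$ ($a = \left(-1\right) \frac{1}{4} + 1 \cdot \frac{1}{5} = - \frac{1}{4} + \frac{1}{5} = - \frac{1}{20} \approx -0.05$)
$k{\left(w 6 \right)} a = \left(\left(-3\right) 6\right)^{2} \left(- \frac{1}{20}\right) = \left(-18\right)^{2} \left(- \frac{1}{20}\right) = 324 \left(- \frac{1}{20}\right) = - \frac{81}{5}$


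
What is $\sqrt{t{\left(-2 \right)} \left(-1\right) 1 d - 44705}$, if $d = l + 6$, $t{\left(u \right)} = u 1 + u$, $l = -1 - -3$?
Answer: $i \sqrt{44673} \approx 211.36 i$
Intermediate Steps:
$l = 2$ ($l = -1 + 3 = 2$)
$t{\left(u \right)} = 2 u$ ($t{\left(u \right)} = u + u = 2 u$)
$d = 8$ ($d = 2 + 6 = 8$)
$\sqrt{t{\left(-2 \right)} \left(-1\right) 1 d - 44705} = \sqrt{2 \left(-2\right) \left(-1\right) 1 \cdot 8 - 44705} = \sqrt{- 4 \left(\left(-1\right) 8\right) - 44705} = \sqrt{\left(-4\right) \left(-8\right) - 44705} = \sqrt{32 - 44705} = \sqrt{-44673} = i \sqrt{44673}$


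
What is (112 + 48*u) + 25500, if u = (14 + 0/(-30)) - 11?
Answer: 25756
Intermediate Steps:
u = 3 (u = (14 + 0*(-1/30)) - 11 = (14 + 0) - 11 = 14 - 11 = 3)
(112 + 48*u) + 25500 = (112 + 48*3) + 25500 = (112 + 144) + 25500 = 256 + 25500 = 25756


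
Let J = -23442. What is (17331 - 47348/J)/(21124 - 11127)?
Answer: 203160325/117174837 ≈ 1.7338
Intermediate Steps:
(17331 - 47348/J)/(21124 - 11127) = (17331 - 47348/(-23442))/(21124 - 11127) = (17331 - 47348*(-1/23442))/9997 = (17331 + 23674/11721)*(1/9997) = (203160325/11721)*(1/9997) = 203160325/117174837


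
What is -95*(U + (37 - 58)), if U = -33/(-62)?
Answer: 120555/62 ≈ 1944.4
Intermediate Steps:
U = 33/62 (U = -33*(-1/62) = 33/62 ≈ 0.53226)
-95*(U + (37 - 58)) = -95*(33/62 + (37 - 58)) = -95*(33/62 - 21) = -95*(-1269/62) = 120555/62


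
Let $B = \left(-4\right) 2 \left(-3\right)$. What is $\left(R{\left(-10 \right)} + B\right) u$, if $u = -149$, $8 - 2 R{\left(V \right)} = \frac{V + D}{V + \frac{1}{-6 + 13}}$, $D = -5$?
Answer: $- \frac{186697}{46} \approx -4058.6$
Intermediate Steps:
$B = 24$ ($B = \left(-8\right) \left(-3\right) = 24$)
$R{\left(V \right)} = 4 - \frac{-5 + V}{2 \left(\frac{1}{7} + V\right)}$ ($R{\left(V \right)} = 4 - \frac{\left(V - 5\right) \frac{1}{V + \frac{1}{-6 + 13}}}{2} = 4 - \frac{\left(-5 + V\right) \frac{1}{V + \frac{1}{7}}}{2} = 4 - \frac{\left(-5 + V\right) \frac{1}{\frac{1}{7} + V}}{2} = 4 - \frac{\frac{1}{\frac{1}{7} + V} \left(-5 + V\right)}{2} = 4 - \frac{-5 + V}{2 \left(\frac{1}{7} + V\right)}$)
$\left(R{\left(-10 \right)} + B\right) u = \left(\frac{43 + 49 \left(-10\right)}{2 \left(1 + 7 \left(-10\right)\right)} + 24\right) \left(-149\right) = \left(\frac{43 - 490}{2 \left(1 - 70\right)} + 24\right) \left(-149\right) = \left(\frac{1}{2} \frac{1}{-69} \left(-447\right) + 24\right) \left(-149\right) = \left(\frac{1}{2} \left(- \frac{1}{69}\right) \left(-447\right) + 24\right) \left(-149\right) = \left(\frac{149}{46} + 24\right) \left(-149\right) = \frac{1253}{46} \left(-149\right) = - \frac{186697}{46}$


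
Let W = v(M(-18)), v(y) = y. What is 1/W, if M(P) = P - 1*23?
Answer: -1/41 ≈ -0.024390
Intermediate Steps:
M(P) = -23 + P (M(P) = P - 23 = -23 + P)
W = -41 (W = -23 - 18 = -41)
1/W = 1/(-41) = -1/41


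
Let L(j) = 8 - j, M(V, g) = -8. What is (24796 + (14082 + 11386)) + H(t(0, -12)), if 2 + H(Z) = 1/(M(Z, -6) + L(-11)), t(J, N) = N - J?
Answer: 552883/11 ≈ 50262.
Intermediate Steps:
H(Z) = -21/11 (H(Z) = -2 + 1/(-8 + (8 - 1*(-11))) = -2 + 1/(-8 + (8 + 11)) = -2 + 1/(-8 + 19) = -2 + 1/11 = -21/11)
(24796 + (14082 + 11386)) + H(t(0, -12)) = (24796 + (14082 + 11386)) - 21/11 = (24796 + 25468) - 21/11 = 50264 - 21/11 = 552883/11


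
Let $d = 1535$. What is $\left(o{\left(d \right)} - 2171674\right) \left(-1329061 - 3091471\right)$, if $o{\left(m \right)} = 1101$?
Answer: $9595087404836$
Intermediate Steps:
$\left(o{\left(d \right)} - 2171674\right) \left(-1329061 - 3091471\right) = \left(1101 - 2171674\right) \left(-1329061 - 3091471\right) = \left(-2170573\right) \left(-4420532\right) = 9595087404836$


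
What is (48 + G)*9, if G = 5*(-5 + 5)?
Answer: 432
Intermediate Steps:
G = 0 (G = 5*0 = 0)
(48 + G)*9 = (48 + 0)*9 = 48*9 = 432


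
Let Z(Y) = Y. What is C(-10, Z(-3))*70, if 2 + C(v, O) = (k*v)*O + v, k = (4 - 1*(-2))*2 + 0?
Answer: 24360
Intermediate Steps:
k = 12 (k = (4 + 2)*2 + 0 = 6*2 + 0 = 12 + 0 = 12)
C(v, O) = -2 + v + 12*O*v (C(v, O) = -2 + ((12*v)*O + v) = -2 + (12*O*v + v) = -2 + (v + 12*O*v) = -2 + v + 12*O*v)
C(-10, Z(-3))*70 = (-2 - 10 + 12*(-3)*(-10))*70 = (-2 - 10 + 360)*70 = 348*70 = 24360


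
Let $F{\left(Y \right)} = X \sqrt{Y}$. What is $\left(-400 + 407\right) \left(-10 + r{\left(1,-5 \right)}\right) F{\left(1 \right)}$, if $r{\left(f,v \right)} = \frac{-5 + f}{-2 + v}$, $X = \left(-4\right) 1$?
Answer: $264$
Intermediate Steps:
$X = -4$
$r{\left(f,v \right)} = \frac{-5 + f}{-2 + v}$
$F{\left(Y \right)} = - 4 \sqrt{Y}$
$\left(-400 + 407\right) \left(-10 + r{\left(1,-5 \right)}\right) F{\left(1 \right)} = \left(-400 + 407\right) \left(-10 + \frac{-5 + 1}{-2 - 5}\right) \left(- 4 \sqrt{1}\right) = 7 \left(-10 + \frac{1}{-7} \left(-4\right)\right) \left(\left(-4\right) 1\right) = 7 \left(-10 - - \frac{4}{7}\right) \left(-4\right) = 7 \left(-10 + \frac{4}{7}\right) \left(-4\right) = 7 \left(\left(- \frac{66}{7}\right) \left(-4\right)\right) = 7 \cdot \frac{264}{7} = 264$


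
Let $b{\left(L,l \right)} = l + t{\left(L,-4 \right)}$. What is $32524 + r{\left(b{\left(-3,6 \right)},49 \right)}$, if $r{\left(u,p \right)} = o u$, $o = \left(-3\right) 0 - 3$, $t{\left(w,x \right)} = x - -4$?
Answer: $32506$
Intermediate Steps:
$t{\left(w,x \right)} = 4 + x$ ($t{\left(w,x \right)} = x + 4 = 4 + x$)
$o = -3$ ($o = 0 - 3 = -3$)
$b{\left(L,l \right)} = l$ ($b{\left(L,l \right)} = l + \left(4 - 4\right) = l + 0 = l$)
$r{\left(u,p \right)} = - 3 u$
$32524 + r{\left(b{\left(-3,6 \right)},49 \right)} = 32524 - 18 = 32506$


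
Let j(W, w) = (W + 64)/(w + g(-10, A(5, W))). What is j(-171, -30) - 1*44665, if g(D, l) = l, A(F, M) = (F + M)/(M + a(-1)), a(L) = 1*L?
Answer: -111519303/2497 ≈ -44661.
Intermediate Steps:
a(L) = L
A(F, M) = (F + M)/(-1 + M) (A(F, M) = (F + M)/(M - 1) = (F + M)/(-1 + M))
j(W, w) = (64 + W)/(w + (5 + W)/(-1 + W)) (j(W, w) = (W + 64)/(w + (5 + W)/(-1 + W)) = (64 + W)/(w + (5 + W)/(-1 + W)))
j(-171, -30) - 1*44665 = (-1 - 171)*(64 - 171)/(5 - 171 - 30*(-1 - 171)) - 1*44665 = -172*(-107)/(5 - 171 - 30*(-172)) - 44665 = -172*(-107)/(5 - 171 + 5160) - 44665 = -172*(-107)/4994 - 44665 = (1/4994)*(-172)*(-107) - 44665 = 9202/2497 - 44665 = -111519303/2497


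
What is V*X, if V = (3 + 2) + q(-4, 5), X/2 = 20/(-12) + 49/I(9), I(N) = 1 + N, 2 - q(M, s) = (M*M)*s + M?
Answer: -2231/5 ≈ -446.20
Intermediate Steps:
q(M, s) = 2 - M - s*M² (q(M, s) = 2 - ((M*M)*s + M) = 2 - (M²*s + M) = 2 - (s*M² + M) = 2 - (M + s*M²) = 2 + (-M - s*M²) = 2 - M - s*M²)
X = 97/15 (X = 2*(20/(-12) + 49/(1 + 9)) = 2*(20*(-1/12) + 49/10) = 2*(-5/3 + 49*(⅒)) = 2*(-5/3 + 49/10) = 2*(97/30) = 97/15 ≈ 6.4667)
V = -69 (V = (3 + 2) + (2 - 1*(-4) - 1*5*(-4)²) = 5 + (2 + 4 - 1*5*16) = 5 + (2 + 4 - 80) = 5 - 74 = -69)
V*X = -69*97/15 = -2231/5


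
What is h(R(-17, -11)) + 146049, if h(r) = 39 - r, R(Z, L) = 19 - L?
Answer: 146058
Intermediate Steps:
h(R(-17, -11)) + 146049 = (39 - (19 - 1*(-11))) + 146049 = (39 - (19 + 11)) + 146049 = (39 - 1*30) + 146049 = (39 - 30) + 146049 = 9 + 146049 = 146058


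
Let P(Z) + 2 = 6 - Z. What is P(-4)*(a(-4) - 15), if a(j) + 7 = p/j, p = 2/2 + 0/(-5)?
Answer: -178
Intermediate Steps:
p = 1 (p = 2*(1/2) + 0*(-1/5) = 1 + 0 = 1)
P(Z) = 4 - Z (P(Z) = -2 + (6 - Z) = 4 - Z)
a(j) = -7 + 1/j
P(-4)*(a(-4) - 15) = (4 - 1*(-4))*((-7 + 1/(-4)) - 15) = (4 + 4)*((-7 - 1/4) - 15) = 8*(-29/4 - 15) = 8*(-89/4) = -178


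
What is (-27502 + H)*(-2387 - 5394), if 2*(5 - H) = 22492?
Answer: 301459283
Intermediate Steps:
H = -11241 (H = 5 - 1/2*22492 = 5 - 11246 = -11241)
(-27502 + H)*(-2387 - 5394) = (-27502 - 11241)*(-2387 - 5394) = -38743*(-7781) = 301459283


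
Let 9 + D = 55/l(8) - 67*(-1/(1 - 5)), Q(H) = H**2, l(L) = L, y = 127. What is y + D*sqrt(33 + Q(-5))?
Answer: 127 - 151*sqrt(58)/8 ≈ -16.748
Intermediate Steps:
D = -151/8 (D = -9 + (55/8 - 67*(-1/(1 - 5))) = -9 + (55*(1/8) - 67/((-4*(-1)))) = -9 + (55/8 - 67/4) = -9 - 79/8 = -151/8 ≈ -18.875)
y + D*sqrt(33 + Q(-5)) = 127 - 151*sqrt(33 + (-5)**2)/8 = 127 - 151*sqrt(33 + 25)/8 = 127 - 151*sqrt(58)/8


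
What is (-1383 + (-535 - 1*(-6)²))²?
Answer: 3818116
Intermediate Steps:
(-1383 + (-535 - 1*(-6)²))² = (-1383 + (-535 - 1*36))² = (-1383 + (-535 - 36))² = (-1383 - 571)² = (-1954)² = 3818116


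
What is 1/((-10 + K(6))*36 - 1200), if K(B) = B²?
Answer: -1/264 ≈ -0.0037879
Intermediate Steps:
1/((-10 + K(6))*36 - 1200) = 1/((-10 + 6²)*36 - 1200) = 1/((-10 + 36)*36 - 1200) = 1/(26*36 - 1200) = 1/(936 - 1200) = 1/(-264) = -1/264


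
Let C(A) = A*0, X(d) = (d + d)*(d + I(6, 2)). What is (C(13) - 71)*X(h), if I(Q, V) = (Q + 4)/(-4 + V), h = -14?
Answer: -37772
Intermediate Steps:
I(Q, V) = (4 + Q)/(-4 + V)
X(d) = 2*d*(-5 + d) (X(d) = (d + d)*(d + (4 + 6)/(-4 + 2)) = (2*d)*(d + 10/(-2)) = (2*d)*(d - ½*10) = (2*d)*(d - 5) = (2*d)*(-5 + d) = 2*d*(-5 + d))
C(A) = 0
(C(13) - 71)*X(h) = (0 - 71)*(2*(-14)*(-5 - 14)) = -142*(-14)*(-19) = -71*532 = -37772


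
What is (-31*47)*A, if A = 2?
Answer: -2914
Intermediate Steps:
(-31*47)*A = -31*47*2 = -1457*2 = -2914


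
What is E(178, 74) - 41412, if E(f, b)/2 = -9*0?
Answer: -41412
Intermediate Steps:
E(f, b) = 0 (E(f, b) = 2*(-9*0) = 2*0 = 0)
E(178, 74) - 41412 = 0 - 41412 = -41412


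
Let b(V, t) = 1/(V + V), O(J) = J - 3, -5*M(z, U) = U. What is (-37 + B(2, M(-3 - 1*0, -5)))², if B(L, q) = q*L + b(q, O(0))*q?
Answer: 4761/4 ≈ 1190.3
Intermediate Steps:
M(z, U) = -U/5
O(J) = -3 + J
b(V, t) = 1/(2*V)
B(L, q) = ½ + L*q (B(L, q) = q*L + (1/(2*q))*q = L*q + ½ = ½ + L*q)
(-37 + B(2, M(-3 - 1*0, -5)))² = (-37 + (½ + 2*(-⅕*(-5))))² = (-37 + (½ + 2*1))² = (-37 + (½ + 2))² = (-37 + 5/2)² = (-69/2)² = 4761/4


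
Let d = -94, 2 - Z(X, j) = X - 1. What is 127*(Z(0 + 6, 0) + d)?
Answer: -12319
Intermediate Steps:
Z(X, j) = 3 - X (Z(X, j) = 2 - (X - 1) = 2 - (-1 + X) = 2 + (1 - X) = 3 - X)
127*(Z(0 + 6, 0) + d) = 127*((3 - (0 + 6)) - 94) = 127*((3 - 1*6) - 94) = 127*((3 - 6) - 94) = 127*(-3 - 94) = 127*(-97) = -12319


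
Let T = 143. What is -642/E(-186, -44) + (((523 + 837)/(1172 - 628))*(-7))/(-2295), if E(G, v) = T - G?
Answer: -587053/302022 ≈ -1.9437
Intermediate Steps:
E(G, v) = 143 - G
-642/E(-186, -44) + (((523 + 837)/(1172 - 628))*(-7))/(-2295) = -642/(143 - 1*(-186)) + (((523 + 837)/(1172 - 628))*(-7))/(-2295) = -642/(143 + 186) + ((1360/544)*(-7))*(-1/2295) = -642/329 + ((1360*(1/544))*(-7))*(-1/2295) = -642*1/329 + ((5/2)*(-7))*(-1/2295) = -642/329 - 35/2*(-1/2295) = -642/329 + 7/918 = -587053/302022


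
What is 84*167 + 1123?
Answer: 15151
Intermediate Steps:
84*167 + 1123 = 14028 + 1123 = 15151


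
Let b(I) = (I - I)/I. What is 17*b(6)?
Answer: 0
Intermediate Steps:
b(I) = 0 (b(I) = 0/I = 0)
17*b(6) = 17*0 = 0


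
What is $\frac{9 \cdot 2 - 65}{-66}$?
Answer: $\frac{47}{66} \approx 0.71212$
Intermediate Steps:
$\frac{9 \cdot 2 - 65}{-66} = \left(18 - 65\right) \left(- \frac{1}{66}\right) = \left(-47\right) \left(- \frac{1}{66}\right) = \frac{47}{66}$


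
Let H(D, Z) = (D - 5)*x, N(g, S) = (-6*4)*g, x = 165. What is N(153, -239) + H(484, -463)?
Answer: 75363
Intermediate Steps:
N(g, S) = -24*g
H(D, Z) = -825 + 165*D (H(D, Z) = (D - 5)*165 = (-5 + D)*165 = -825 + 165*D)
N(153, -239) + H(484, -463) = -24*153 + (-825 + 165*484) = -3672 + (-825 + 79860) = -3672 + 79035 = 75363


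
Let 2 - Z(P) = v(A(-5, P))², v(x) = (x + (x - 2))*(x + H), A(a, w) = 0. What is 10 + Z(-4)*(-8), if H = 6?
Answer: 1146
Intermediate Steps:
v(x) = (-2 + 2*x)*(6 + x) (v(x) = (x + (x - 2))*(x + 6) = (x + (-2 + x))*(6 + x) = (-2 + 2*x)*(6 + x))
Z(P) = -142 (Z(P) = 2 - (-12 + 2*0² + 10*0)² = 2 - (-12 + 2*0 + 0)² = 2 - (-12 + 0 + 0)² = 2 - 1*(-12)² = 2 - 1*144 = 2 - 144 = -142)
10 + Z(-4)*(-8) = 10 - 142*(-8) = 10 + 1136 = 1146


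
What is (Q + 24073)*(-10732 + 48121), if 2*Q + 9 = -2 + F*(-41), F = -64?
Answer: 1897828251/2 ≈ 9.4891e+8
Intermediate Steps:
Q = 2613/2 (Q = -9/2 + (-2 - 64*(-41))/2 = -9/2 + (-2 + 2624)/2 = -9/2 + (1/2)*2622 = -9/2 + 1311 = 2613/2 ≈ 1306.5)
(Q + 24073)*(-10732 + 48121) = (2613/2 + 24073)*(-10732 + 48121) = (50759/2)*37389 = 1897828251/2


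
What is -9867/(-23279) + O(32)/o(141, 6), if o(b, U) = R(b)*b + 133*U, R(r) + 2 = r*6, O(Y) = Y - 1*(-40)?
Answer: 197293737/464811793 ≈ 0.42446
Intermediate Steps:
O(Y) = 40 + Y (O(Y) = Y + 40 = 40 + Y)
R(r) = -2 + 6*r (R(r) = -2 + r*6 = -2 + 6*r)
o(b, U) = 133*U + b*(-2 + 6*b) (o(b, U) = (-2 + 6*b)*b + 133*U = b*(-2 + 6*b) + 133*U = 133*U + b*(-2 + 6*b))
-9867/(-23279) + O(32)/o(141, 6) = -9867/(-23279) + (40 + 32)/(133*6 + 2*141*(-1 + 3*141)) = -9867*(-1/23279) + 72/(798 + 2*141*(-1 + 423)) = 9867/23279 + 72/(798 + 2*141*422) = 9867/23279 + 72/(798 + 119004) = 9867/23279 + 72/119802 = 9867/23279 + 72*(1/119802) = 9867/23279 + 12/19967 = 197293737/464811793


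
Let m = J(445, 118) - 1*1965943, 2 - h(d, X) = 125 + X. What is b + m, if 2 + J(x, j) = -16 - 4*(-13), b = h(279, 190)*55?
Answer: -1983124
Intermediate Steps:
h(d, X) = -123 - X (h(d, X) = 2 - (125 + X) = 2 + (-125 - X) = -123 - X)
b = -17215 (b = (-123 - 1*190)*55 = (-123 - 190)*55 = -313*55 = -17215)
J(x, j) = 34 (J(x, j) = -2 + (-16 - 4*(-13)) = -2 + (-16 + 52) = -2 + 36 = 34)
m = -1965909 (m = 34 - 1*1965943 = 34 - 1965943 = -1965909)
b + m = -17215 - 1965909 = -1983124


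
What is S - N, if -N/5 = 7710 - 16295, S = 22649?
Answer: -20276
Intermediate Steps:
N = 42925 (N = -5*(7710 - 16295) = -5*(-8585) = 42925)
S - N = 22649 - 1*42925 = 22649 - 42925 = -20276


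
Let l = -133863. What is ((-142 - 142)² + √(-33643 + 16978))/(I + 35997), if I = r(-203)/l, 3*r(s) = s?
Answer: 8097640596/3613999859 + 401589*I*√16665/14455999436 ≈ 2.2406 + 0.0035862*I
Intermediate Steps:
r(s) = s/3
I = 203/401589 (I = ((⅓)*(-203))/(-133863) = -203/3*(-1/133863) = 203/401589 ≈ 0.00050549)
((-142 - 142)² + √(-33643 + 16978))/(I + 35997) = ((-142 - 142)² + √(-33643 + 16978))/(203/401589 + 35997) = ((-284)² + √(-16665))/(14455999436/401589) = (80656 + I*√16665)*(401589/14455999436) = 8097640596/3613999859 + 401589*I*√16665/14455999436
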